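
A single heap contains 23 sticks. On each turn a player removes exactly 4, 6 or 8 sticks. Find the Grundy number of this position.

2

Build the Grundy sequence with g(k) = mex{g(k−s) : s ∈ {4, 6, 8}, s ≤ k}:
k:     0  1  2  3  4  5  6  7  8  9 10 11 12 13 14 15 16 17 18 19 20 21 22 23
g(k):  0  0  0  0  1  1  1  1  2  2  2  2  0  0  0  0  1  1  1  1  2  2  2  2
So g(23) = 2.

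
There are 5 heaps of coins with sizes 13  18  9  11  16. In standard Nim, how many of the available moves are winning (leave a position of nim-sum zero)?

3

Compute the nim-sum pairwise:
13 ^ 18 = 31
31 ^ 9 = 22
22 ^ 11 = 29
29 ^ 16 = 13
The overall nim-sum is X = 13. A heap of size p has a winning move iff p XOR X < p (reduce it to p XOR X).
  13: 13 XOR 13 = 0 < 13 — winning move (to 0).
  18: 18 XOR 13 = 31 ≥ 18 — no move.
  9: 9 XOR 13 = 4 < 9 — winning move (to 4).
  11: 11 XOR 13 = 6 < 11 — winning move (to 6).
  16: 16 XOR 13 = 29 ≥ 16 — no move.
That gives 3 winning moves.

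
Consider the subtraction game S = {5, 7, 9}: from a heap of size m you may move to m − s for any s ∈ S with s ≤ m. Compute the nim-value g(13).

Grundy values for subtraction set {5, 7, 9}:
g(0) = mex{} = 0
g(1) = mex{} = 0
g(2) = mex{} = 0
g(3) = mex{} = 0
g(4) = mex{} = 0
g(5) = mex{0} = 1
g(6) = mex{0} = 1
g(7) = mex{0} = 1
g(8) = mex{0} = 1
g(9) = mex{0} = 1
g(10) = mex{0,1} = 2
g(11) = mex{0,1} = 2
g(12) = mex{0,1} = 2
g(13) = mex{0,1} = 2
So g(13) = 2.

2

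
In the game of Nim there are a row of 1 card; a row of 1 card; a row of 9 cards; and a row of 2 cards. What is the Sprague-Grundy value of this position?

Compute the nim-sum pairwise:
1 ^ 1 = 0
0 ^ 9 = 9
9 ^ 2 = 11

11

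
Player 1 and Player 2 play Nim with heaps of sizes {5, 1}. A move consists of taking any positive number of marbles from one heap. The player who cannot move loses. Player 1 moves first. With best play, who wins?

Write each in binary and XOR column by column:
  101  (5)
  001  (1)
  ---
  100  (4)
The nim-sum is 4 ≠ 0, so this is an N-position: the player to move can win; Player 1 has a winning move.

Player 1 wins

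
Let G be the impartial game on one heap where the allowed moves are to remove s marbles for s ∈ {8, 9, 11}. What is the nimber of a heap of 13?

Grundy values for subtraction set {8, 9, 11}:
k:     0  1  2  3  4  5  6  7  8  9 10 11 12 13
g(k):  0  0  0  0  0  0  0  0  1  1  1  1  1  1
So g(13) = 1.

1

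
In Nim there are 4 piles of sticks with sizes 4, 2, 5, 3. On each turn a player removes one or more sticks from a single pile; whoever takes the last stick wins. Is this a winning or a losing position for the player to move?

Nim-sum: 4 ^ 2 ^ 5 ^ 3 = 0.
The nim-sum is 0, so this is a P-position: the player to move is in a losing position under optimal play.

Losing position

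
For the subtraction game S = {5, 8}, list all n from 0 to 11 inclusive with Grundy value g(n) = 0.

0, 1, 2, 3, 4

Compute g(0), g(1), … for moves {5, 8}:
k:     0  1  2  3  4  5  6  7  8  9 10 11
g(k):  0  0  0  0  0  1  1  1  1  1  2  2
The P-positions (g = 0) in 0..11 are 0, 1, 2, 3, 4.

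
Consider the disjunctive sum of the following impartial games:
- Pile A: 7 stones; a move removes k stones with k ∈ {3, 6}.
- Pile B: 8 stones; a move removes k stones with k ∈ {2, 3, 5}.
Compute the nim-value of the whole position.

2

For pile A, compute g(0), g(1), … with moves {3, 6}:
g(0) = mex{} = 0
g(1) = mex{} = 0
g(2) = mex{} = 0
g(3) = mex{0} = 1
g(4) = mex{0} = 1
g(5) = mex{0} = 1
g(6) = mex{0,1} = 2
g(7) = mex{0,1} = 2
So g(7) = 2.
For pile B, compute g(0), g(1), … with moves {2, 3, 5}:
g(0) = mex{} = 0
g(1) = mex{} = 0
g(2) = mex{0} = 1
g(3) = mex{0} = 1
g(4) = mex{0,1} = 2
g(5) = mex{0,1} = 2
g(6) = mex{0,1,2} = 3
g(7) = mex{1,2} = 0
g(8) = mex{1,2,3} = 0
So g(8) = 0.
The value of a disjunctive sum is the nim-sum of the parts.
Combined value = 2 ⊕ 0 = 2.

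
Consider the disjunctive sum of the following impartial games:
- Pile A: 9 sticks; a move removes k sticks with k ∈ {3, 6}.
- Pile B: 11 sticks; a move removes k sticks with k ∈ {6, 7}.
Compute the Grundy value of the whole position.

Build the Grundy sequence for pile A with g(k) = mex{g(k−s) : s ∈ {3, 6}, s ≤ k}:
k:     0  1  2  3  4  5  6  7  8  9
g(k):  0  0  0  1  1  1  2  2  2  0
So g(9) = 0.
Grundy values for pile B (subtraction set {6, 7}):
g(0) = mex{} = 0
g(1) = mex{} = 0
g(2) = mex{} = 0
g(3) = mex{} = 0
g(4) = mex{} = 0
g(5) = mex{} = 0
g(6) = mex{0} = 1
g(7) = mex{0} = 1
g(8) = mex{0} = 1
g(9) = mex{0} = 1
g(10) = mex{0} = 1
g(11) = mex{0} = 1
So g(11) = 1.
The value of a disjunctive sum is the nim-sum of the parts.
Combined value = 0 ⊕ 1 = 1.

1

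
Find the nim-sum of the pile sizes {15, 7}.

Nim-sum: 15 XOR 7 = 8.

8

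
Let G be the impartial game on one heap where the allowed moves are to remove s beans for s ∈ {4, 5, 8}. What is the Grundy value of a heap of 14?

0

Compute g(0), g(1), … for moves {4, 5, 8}:
k:     0  1  2  3  4  5  6  7  8  9 10 11 12 13 14
g(k):  0  0  0  0  1  1  1  1  2  2  2  2  0  0  0
So g(14) = 0.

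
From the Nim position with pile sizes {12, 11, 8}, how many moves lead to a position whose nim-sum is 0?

3

Compute the nim-sum pairwise:
12 ⊕ 11 = 7
7 ⊕ 8 = 15
The overall nim-sum is X = 15. A pile of size p has a winning move iff p XOR X < p (reduce it to p XOR X).
  12: 12 XOR 15 = 3 < 12 — winning move (to 3).
  11: 11 XOR 15 = 4 < 11 — winning move (to 4).
  8: 8 XOR 15 = 7 < 8 — winning move (to 7).
That gives 3 winning moves.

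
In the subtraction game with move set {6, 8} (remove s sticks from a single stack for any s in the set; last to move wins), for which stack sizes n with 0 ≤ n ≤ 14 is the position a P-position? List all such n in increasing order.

Compute g(0), g(1), … for moves {6, 8}:
k:     0  1  2  3  4  5  6  7  8  9 10 11 12 13 14
g(k):  0  0  0  0  0  0  1  1  1  1  1  1  2  2  0
The P-positions (g = 0) in 0..14 are 0, 1, 2, 3, 4, 5, 14.

0, 1, 2, 3, 4, 5, 14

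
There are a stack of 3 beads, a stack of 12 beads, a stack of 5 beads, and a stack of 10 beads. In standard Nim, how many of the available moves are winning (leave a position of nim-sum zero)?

In binary:
  0011  (3)
  1100  (12)
  0101  (5)
  1010  (10)
  ----
  0000  (0)
The nim-sum is already 0, so every move leaves a nonzero nim-sum — there are no winning moves.

0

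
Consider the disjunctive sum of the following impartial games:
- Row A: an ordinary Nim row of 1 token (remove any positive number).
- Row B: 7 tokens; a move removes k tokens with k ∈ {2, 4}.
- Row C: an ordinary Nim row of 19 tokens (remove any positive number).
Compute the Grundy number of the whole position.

Row A is a plain Nim row of size 1, so its Grundy value is 1.
Build the Grundy sequence for row B with g(k) = mex{g(k−s) : s ∈ {2, 4}, s ≤ k}:
k:     0  1  2  3  4  5  6  7
g(k):  0  0  1  1  2  2  0  0
So g(7) = 0.
Row C is a plain Nim row of size 19, so its Grundy value is 19.
The value of a disjunctive sum is the nim-sum of the parts.
Combined value = 1 XOR 0 XOR 19 = 18.

18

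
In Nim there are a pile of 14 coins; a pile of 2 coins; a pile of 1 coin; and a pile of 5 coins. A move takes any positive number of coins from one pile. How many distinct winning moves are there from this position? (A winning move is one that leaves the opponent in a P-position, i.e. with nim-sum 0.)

Nim-sum: 14 ⊕ 2 ⊕ 1 ⊕ 5 = 8.
The overall nim-sum is X = 8. A pile of size p has a winning move iff p XOR X < p (reduce it to p XOR X).
  14: 14 XOR 8 = 6 < 14 — winning move (to 6).
  2: 2 XOR 8 = 10 ≥ 2 — no move.
  1: 1 XOR 8 = 9 ≥ 1 — no move.
  5: 5 XOR 8 = 13 ≥ 5 — no move.
That gives 1 winning move.

1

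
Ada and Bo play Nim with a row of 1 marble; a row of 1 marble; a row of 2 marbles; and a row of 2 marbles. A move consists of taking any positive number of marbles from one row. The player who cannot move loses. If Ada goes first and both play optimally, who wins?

Nim-sum: 1 XOR 1 XOR 2 XOR 2 = 0.
The nim-sum is 0, so this is a P-position: the player to move is in a losing position under optimal play; Ada is about to move from it and so loses — Bo wins.

Bo wins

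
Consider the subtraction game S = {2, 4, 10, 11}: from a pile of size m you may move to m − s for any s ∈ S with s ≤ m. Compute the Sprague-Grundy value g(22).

1

Grundy values for subtraction set {2, 4, 10, 11}:
k:     0  1  2  3  4  5  6  7  8  9 10 11 12 13 14 15 16 17 18 19 20 21 22
g(k):  0  0  1  1  2  2  0  0  1  1  2  2  3  0  0  1  1  2  2  0  0  1  1
So g(22) = 1.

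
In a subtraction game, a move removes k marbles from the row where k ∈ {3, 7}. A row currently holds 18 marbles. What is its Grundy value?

2

Grundy values for subtraction set {3, 7}:
k:     0  1  2  3  4  5  6  7  8  9 10 11 12 13 14 15 16 17 18
g(k):  0  0  0  1  1  1  0  2  2  1  0  0  0  1  1  1  0  2  2
So g(18) = 2.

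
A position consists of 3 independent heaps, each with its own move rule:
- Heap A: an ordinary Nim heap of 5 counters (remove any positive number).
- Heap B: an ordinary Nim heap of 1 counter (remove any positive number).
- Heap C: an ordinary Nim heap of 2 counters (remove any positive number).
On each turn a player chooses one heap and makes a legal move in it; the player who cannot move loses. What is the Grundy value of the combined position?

6

Heap A is a plain Nim heap of size 5, so its Grundy value is 5.
Heap B is a plain Nim heap of size 1, so its Grundy value is 1.
Heap C is a plain Nim heap of size 2, so its Grundy value is 2.
The value of a disjunctive sum is the nim-sum of the parts.
Combined value = 5 ⊕ 1 ⊕ 2 = 6.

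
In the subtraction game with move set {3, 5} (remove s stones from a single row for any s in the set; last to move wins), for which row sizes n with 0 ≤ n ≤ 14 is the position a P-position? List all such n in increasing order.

0, 1, 2, 8, 9, 10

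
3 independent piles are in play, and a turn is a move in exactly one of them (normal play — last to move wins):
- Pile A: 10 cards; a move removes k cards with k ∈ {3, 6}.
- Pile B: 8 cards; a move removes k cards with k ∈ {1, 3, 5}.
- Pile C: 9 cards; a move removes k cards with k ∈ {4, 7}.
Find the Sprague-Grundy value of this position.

Grundy values for pile A (subtraction set {3, 6}):
g(0) = mex{} = 0
g(1) = mex{} = 0
g(2) = mex{} = 0
g(3) = mex{0} = 1
g(4) = mex{0} = 1
g(5) = mex{0} = 1
g(6) = mex{0,1} = 2
g(7) = mex{0,1} = 2
g(8) = mex{0,1} = 2
g(9) = mex{1,2} = 0
g(10) = mex{1,2} = 0
So g(10) = 0.
Grundy values for pile B (subtraction set {1, 3, 5}):
g(0) = mex{} = 0
g(1) = mex{0} = 1
g(2) = mex{1} = 0
g(3) = mex{0} = 1
g(4) = mex{1} = 0
g(5) = mex{0} = 1
g(6) = mex{1} = 0
g(7) = mex{0} = 1
g(8) = mex{1} = 0
So g(8) = 0.
Build the Grundy sequence for pile C with g(k) = mex{g(k−s) : s ∈ {4, 7}, s ≤ k}:
k:     0  1  2  3  4  5  6  7  8  9
g(k):  0  0  0  0  1  1  1  1  2  2
So g(9) = 2.
The value of a disjunctive sum is the nim-sum of the parts.
Combined value = 0 XOR 0 XOR 2 = 2.

2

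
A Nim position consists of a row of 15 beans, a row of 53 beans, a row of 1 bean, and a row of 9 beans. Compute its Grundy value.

Write each in binary and XOR column by column:
  001111  (15)
  110101  (53)
  000001  (1)
  001001  (9)
  ------
  110010  (50)

50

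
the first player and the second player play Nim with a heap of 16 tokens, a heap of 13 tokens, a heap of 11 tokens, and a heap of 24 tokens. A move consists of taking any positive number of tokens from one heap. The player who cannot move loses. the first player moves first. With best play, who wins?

the first player wins

Compute the nim-sum pairwise:
16 ⊕ 13 = 29
29 ⊕ 11 = 22
22 ⊕ 24 = 14
The nim-sum is 14 ≠ 0, so this is an N-position: the player to move can win; the first player has a winning move.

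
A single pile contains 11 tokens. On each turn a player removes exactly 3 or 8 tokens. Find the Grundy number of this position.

Compute g(0), g(1), … for moves {3, 8}:
k:     0  1  2  3  4  5  6  7  8  9 10 11
g(k):  0  0  0  1  1  1  0  0  2  1  1  0
So g(11) = 0.

0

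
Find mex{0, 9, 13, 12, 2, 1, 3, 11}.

The values 0, 1, 2, 3 are all present; 4 is the first non-negative integer missing from the set.

4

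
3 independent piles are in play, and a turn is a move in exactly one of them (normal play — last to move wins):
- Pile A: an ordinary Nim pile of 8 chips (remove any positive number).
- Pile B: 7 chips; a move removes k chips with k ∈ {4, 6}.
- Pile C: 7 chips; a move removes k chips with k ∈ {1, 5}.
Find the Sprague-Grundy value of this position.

Pile A is a plain Nim pile of size 8, so its Grundy value is 8.
Build the Grundy sequence for pile B with g(k) = mex{g(k−s) : s ∈ {4, 6}, s ≤ k}:
k:     0  1  2  3  4  5  6  7
g(k):  0  0  0  0  1  1  1  1
So g(7) = 1.
For pile C, compute g(0), g(1), … with moves {1, 5}:
k:     0  1  2  3  4  5  6  7
g(k):  0  1  0  1  0  1  0  1
So g(7) = 1.
The value of a disjunctive sum is the nim-sum of the parts.
Combined value = 8 ⊕ 1 ⊕ 1 = 8.

8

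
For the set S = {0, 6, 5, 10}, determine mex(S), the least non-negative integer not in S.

0 is in the set but 1 is not, so the mex is 1.

1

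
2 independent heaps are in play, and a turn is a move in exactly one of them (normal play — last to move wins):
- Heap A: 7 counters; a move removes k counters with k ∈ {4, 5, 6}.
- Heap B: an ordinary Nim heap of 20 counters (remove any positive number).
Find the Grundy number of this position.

For heap A, compute g(0), g(1), … with moves {4, 5, 6}:
g(0) = mex{} = 0
g(1) = mex{} = 0
g(2) = mex{} = 0
g(3) = mex{} = 0
g(4) = mex{0} = 1
g(5) = mex{0} = 1
g(6) = mex{0} = 1
g(7) = mex{0} = 1
So g(7) = 1.
Heap B is a plain Nim heap of size 20, so its Grundy value is 20.
The value of a disjunctive sum is the nim-sum of the parts.
Combined value = 1 ⊕ 20 = 21.

21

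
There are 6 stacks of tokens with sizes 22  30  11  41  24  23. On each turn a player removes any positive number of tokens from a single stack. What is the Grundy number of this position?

37

In binary:
  010110  (22)
  011110  (30)
  001011  (11)
  101001  (41)
  011000  (24)
  010111  (23)
  ------
  100101  (37)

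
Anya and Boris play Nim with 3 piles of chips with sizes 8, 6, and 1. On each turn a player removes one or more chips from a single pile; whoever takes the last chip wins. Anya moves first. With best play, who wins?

Anya wins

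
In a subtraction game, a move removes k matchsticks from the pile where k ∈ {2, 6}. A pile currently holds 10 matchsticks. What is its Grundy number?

1

Grundy values for subtraction set {2, 6}:
k:     0  1  2  3  4  5  6  7  8  9 10
g(k):  0  0  1  1  0  0  1  1  0  0  1
So g(10) = 1.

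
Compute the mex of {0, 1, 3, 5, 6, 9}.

The values 0, 1 are all present; 2 is the first non-negative integer missing from the set.

2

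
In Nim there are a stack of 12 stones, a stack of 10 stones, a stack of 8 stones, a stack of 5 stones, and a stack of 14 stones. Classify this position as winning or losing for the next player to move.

Winning position

Write each in binary and XOR column by column:
  1100  (12)
  1010  (10)
  1000  (8)
  0101  (5)
  1110  (14)
  ----
  0101  (5)
The nim-sum is 5 ≠ 0, so this is an N-position: the player to move can win.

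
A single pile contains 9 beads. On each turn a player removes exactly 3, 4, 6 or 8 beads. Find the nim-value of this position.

Grundy values for subtraction set {3, 4, 6, 8}:
g(0) = mex{} = 0
g(1) = mex{} = 0
g(2) = mex{} = 0
g(3) = mex{0} = 1
g(4) = mex{0} = 1
g(5) = mex{0} = 1
g(6) = mex{0,1} = 2
g(7) = mex{0,1} = 2
g(8) = mex{0,1} = 2
g(9) = mex{0,1,2} = 3
So g(9) = 3.

3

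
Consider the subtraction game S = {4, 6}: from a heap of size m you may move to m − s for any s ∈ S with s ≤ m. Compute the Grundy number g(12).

0

Build the Grundy sequence with g(k) = mex{g(k−s) : s ∈ {4, 6}, s ≤ k}:
k:     0  1  2  3  4  5  6  7  8  9 10 11 12
g(k):  0  0  0  0  1  1  1  1  2  2  0  0  0
So g(12) = 0.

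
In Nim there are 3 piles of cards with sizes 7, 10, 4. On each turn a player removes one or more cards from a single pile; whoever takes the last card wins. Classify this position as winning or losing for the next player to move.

Compute the nim-sum pairwise:
7 ⊕ 10 = 13
13 ⊕ 4 = 9
The nim-sum is 9 ≠ 0, so this is an N-position: the player to move can win.

Winning position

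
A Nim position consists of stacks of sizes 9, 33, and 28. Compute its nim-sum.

Nim-sum: 9 XOR 33 XOR 28 = 52.

52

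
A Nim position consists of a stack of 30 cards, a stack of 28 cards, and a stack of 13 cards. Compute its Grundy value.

Compute the nim-sum pairwise:
30 XOR 28 = 2
2 XOR 13 = 15

15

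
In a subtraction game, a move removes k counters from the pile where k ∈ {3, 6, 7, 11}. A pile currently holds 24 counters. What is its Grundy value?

Grundy values for subtraction set {3, 6, 7, 11}:
k:     0  1  2  3  4  5  6  7  8  9 10 11 12 13 14 15 16 17 18 19 20 21 22 23 24
g(k):  0  0  0  1  1  1  2  2  2  3  0  3  4  1  0  0  2  1  1  0  2  2  1  0  0
So g(24) = 0.

0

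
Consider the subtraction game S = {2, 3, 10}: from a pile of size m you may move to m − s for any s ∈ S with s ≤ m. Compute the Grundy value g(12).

0

Grundy values for subtraction set {2, 3, 10}:
g(0) = mex{} = 0
g(1) = mex{} = 0
g(2) = mex{0} = 1
g(3) = mex{0} = 1
g(4) = mex{0,1} = 2
g(5) = mex{1} = 0
g(6) = mex{1,2} = 0
g(7) = mex{0,2} = 1
g(8) = mex{0} = 1
g(9) = mex{0,1} = 2
g(10) = mex{0,1} = 2
g(11) = mex{0,1,2} = 3
g(12) = mex{1,2} = 0
So g(12) = 0.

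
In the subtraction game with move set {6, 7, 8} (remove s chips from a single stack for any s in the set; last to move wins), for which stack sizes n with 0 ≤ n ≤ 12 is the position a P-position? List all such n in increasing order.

Build the Grundy sequence with g(k) = mex{g(k−s) : s ∈ {6, 7, 8}, s ≤ k}:
g(0) = mex{} = 0
g(1) = mex{} = 0
g(2) = mex{} = 0
g(3) = mex{} = 0
g(4) = mex{} = 0
g(5) = mex{} = 0
g(6) = mex{0} = 1
g(7) = mex{0} = 1
g(8) = mex{0} = 1
g(9) = mex{0} = 1
g(10) = mex{0} = 1
g(11) = mex{0} = 1
g(12) = mex{0,1} = 2
The P-positions (g = 0) in 0..12 are 0, 1, 2, 3, 4, 5.

0, 1, 2, 3, 4, 5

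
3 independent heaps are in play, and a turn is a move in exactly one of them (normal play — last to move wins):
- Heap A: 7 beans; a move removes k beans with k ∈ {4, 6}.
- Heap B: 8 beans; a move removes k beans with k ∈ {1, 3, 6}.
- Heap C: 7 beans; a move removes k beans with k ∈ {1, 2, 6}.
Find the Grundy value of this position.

For heap A, compute g(0), g(1), … with moves {4, 6}:
k:     0  1  2  3  4  5  6  7
g(k):  0  0  0  0  1  1  1  1
So g(7) = 1.
Grundy values for heap B (subtraction set {1, 3, 6}):
k:     0  1  2  3  4  5  6  7  8
g(k):  0  1  0  1  0  1  2  3  2
So g(8) = 2.
Grundy values for heap C (subtraction set {1, 2, 6}):
g(0) = mex{} = 0
g(1) = mex{0} = 1
g(2) = mex{0,1} = 2
g(3) = mex{1,2} = 0
g(4) = mex{0,2} = 1
g(5) = mex{0,1} = 2
g(6) = mex{0,1,2} = 3
g(7) = mex{1,2,3} = 0
So g(7) = 0.
By the Sprague-Grundy theorem, the Grundy value of a sum of independent games is the XOR of the component values.
Combined value = 1 ⊕ 2 ⊕ 0 = 3.

3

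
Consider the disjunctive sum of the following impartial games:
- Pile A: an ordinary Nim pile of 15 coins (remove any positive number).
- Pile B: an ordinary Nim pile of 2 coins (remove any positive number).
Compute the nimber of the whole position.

13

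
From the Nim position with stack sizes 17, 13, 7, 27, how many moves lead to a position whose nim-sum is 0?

0

Compute the nim-sum pairwise:
17 XOR 13 = 28
28 XOR 7 = 27
27 XOR 27 = 0
The nim-sum is already 0, so every move leaves a nonzero nim-sum — there are no winning moves.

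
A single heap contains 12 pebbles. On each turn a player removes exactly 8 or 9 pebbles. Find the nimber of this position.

Grundy values for subtraction set {8, 9}:
g(0) = mex{} = 0
g(1) = mex{} = 0
g(2) = mex{} = 0
g(3) = mex{} = 0
g(4) = mex{} = 0
g(5) = mex{} = 0
g(6) = mex{} = 0
g(7) = mex{} = 0
g(8) = mex{0} = 1
g(9) = mex{0} = 1
g(10) = mex{0} = 1
g(11) = mex{0} = 1
g(12) = mex{0} = 1
So g(12) = 1.

1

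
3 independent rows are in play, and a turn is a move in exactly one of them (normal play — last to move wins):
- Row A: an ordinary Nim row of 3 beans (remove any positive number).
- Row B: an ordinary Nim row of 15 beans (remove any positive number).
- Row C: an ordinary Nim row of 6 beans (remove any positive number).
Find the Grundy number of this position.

10

Row A is a plain Nim row of size 3, so its Grundy value is 3.
Row B is a plain Nim row of size 15, so its Grundy value is 15.
Row C is a plain Nim row of size 6, so its Grundy value is 6.
The value of a disjunctive sum is the nim-sum of the parts.
Combined value = 3 XOR 15 XOR 6 = 10.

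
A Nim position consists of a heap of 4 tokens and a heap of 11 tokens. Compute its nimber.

15

Compute the nim-sum pairwise:
4 ^ 11 = 15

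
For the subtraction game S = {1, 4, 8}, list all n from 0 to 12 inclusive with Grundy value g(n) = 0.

0, 2, 5, 7, 12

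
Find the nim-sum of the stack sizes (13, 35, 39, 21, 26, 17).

23

Nim-sum: 13 XOR 35 XOR 39 XOR 21 XOR 26 XOR 17 = 23.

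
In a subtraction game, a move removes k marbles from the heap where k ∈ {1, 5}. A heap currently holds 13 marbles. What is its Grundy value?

Compute g(0), g(1), … for moves {1, 5}:
g(0) = mex{} = 0
g(1) = mex{0} = 1
g(2) = mex{1} = 0
g(3) = mex{0} = 1
g(4) = mex{1} = 0
g(5) = mex{0} = 1
g(6) = mex{1} = 0
g(7) = mex{0} = 1
g(8) = mex{1} = 0
g(9) = mex{0} = 1
g(10) = mex{1} = 0
g(11) = mex{0} = 1
g(12) = mex{1} = 0
g(13) = mex{0} = 1
So g(13) = 1.

1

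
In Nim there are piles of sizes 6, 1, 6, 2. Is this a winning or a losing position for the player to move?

Compute the nim-sum pairwise:
6 ⊕ 1 = 7
7 ⊕ 6 = 1
1 ⊕ 2 = 3
The nim-sum is 3 ≠ 0, so this is an N-position: the player to move can win.

Winning position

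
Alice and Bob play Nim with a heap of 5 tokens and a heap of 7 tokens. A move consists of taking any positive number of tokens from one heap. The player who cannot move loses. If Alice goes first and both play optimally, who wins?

Compute the nim-sum pairwise:
5 XOR 7 = 2
The nim-sum is 2 ≠ 0, so this is an N-position: the player to move can win; Alice has a winning move.

Alice wins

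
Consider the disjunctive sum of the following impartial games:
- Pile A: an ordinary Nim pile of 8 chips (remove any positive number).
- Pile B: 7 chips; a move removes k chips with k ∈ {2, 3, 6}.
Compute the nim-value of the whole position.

Pile A is a plain Nim pile of size 8, so its Grundy value is 8.
Build the Grundy sequence for pile B with g(k) = mex{g(k−s) : s ∈ {2, 3, 6}, s ≤ k}:
k:     0  1  2  3  4  5  6  7
g(k):  0  0  1  1  2  0  3  1
So g(7) = 1.
By the Sprague-Grundy theorem, the Grundy value of a sum of independent games is the XOR of the component values.
Combined value = 8 XOR 1 = 9.

9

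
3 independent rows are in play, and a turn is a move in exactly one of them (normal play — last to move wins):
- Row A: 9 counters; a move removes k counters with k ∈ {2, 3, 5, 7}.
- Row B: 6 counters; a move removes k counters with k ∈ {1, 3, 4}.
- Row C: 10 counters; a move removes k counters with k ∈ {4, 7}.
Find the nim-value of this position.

0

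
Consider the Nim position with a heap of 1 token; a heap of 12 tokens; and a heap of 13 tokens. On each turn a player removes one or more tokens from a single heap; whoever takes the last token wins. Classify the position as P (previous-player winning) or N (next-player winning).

In binary:
  0001  (1)
  1100  (12)
  1101  (13)
  ----
  0000  (0)
The nim-sum is 0, so this is a P-position: the player to move is in a losing position under optimal play.

P-position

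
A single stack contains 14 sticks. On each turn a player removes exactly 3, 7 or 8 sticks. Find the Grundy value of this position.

1

Build the Grundy sequence with g(k) = mex{g(k−s) : s ∈ {3, 7, 8}, s ≤ k}:
k:     0  1  2  3  4  5  6  7  8  9 10 11 12 13 14
g(k):  0  0  0  1  1  1  0  2  2  1  3  0  0  2  1
So g(14) = 1.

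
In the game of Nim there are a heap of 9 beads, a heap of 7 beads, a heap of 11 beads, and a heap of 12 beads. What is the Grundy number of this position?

9

Nim-sum: 9 ^ 7 ^ 11 ^ 12 = 9.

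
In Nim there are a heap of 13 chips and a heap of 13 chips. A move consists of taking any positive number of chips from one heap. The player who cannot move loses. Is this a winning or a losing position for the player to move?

Compute the nim-sum pairwise:
13 ⊕ 13 = 0
The nim-sum is 0, so this is a P-position: the player to move is in a losing position under optimal play.

Losing position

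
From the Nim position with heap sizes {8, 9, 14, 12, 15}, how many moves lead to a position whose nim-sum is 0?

In binary:
  1000  (8)
  1001  (9)
  1110  (14)
  1100  (12)
  1111  (15)
  ----
  1100  (12)
The overall nim-sum is X = 12. A heap of size p has a winning move iff p XOR X < p (reduce it to p XOR X).
  8: 8 XOR 12 = 4 < 8 — winning move (to 4).
  9: 9 XOR 12 = 5 < 9 — winning move (to 5).
  14: 14 XOR 12 = 2 < 14 — winning move (to 2).
  12: 12 XOR 12 = 0 < 12 — winning move (to 0).
  15: 15 XOR 12 = 3 < 15 — winning move (to 3).
That gives 5 winning moves.

5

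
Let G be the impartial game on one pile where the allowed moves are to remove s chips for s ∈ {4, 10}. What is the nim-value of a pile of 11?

2

Build the Grundy sequence with g(k) = mex{g(k−s) : s ∈ {4, 10}, s ≤ k}:
g(0) = mex{} = 0
g(1) = mex{} = 0
g(2) = mex{} = 0
g(3) = mex{} = 0
g(4) = mex{0} = 1
g(5) = mex{0} = 1
g(6) = mex{0} = 1
g(7) = mex{0} = 1
g(8) = mex{1} = 0
g(9) = mex{1} = 0
g(10) = mex{0,1} = 2
g(11) = mex{0,1} = 2
So g(11) = 2.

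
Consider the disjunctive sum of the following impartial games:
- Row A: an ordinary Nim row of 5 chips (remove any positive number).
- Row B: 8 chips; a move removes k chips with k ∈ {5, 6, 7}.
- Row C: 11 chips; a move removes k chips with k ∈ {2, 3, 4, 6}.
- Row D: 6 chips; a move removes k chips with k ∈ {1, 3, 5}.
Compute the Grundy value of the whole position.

Row A is a plain Nim row of size 5, so its Grundy value is 5.
Grundy values for row B (subtraction set {5, 6, 7}):
g(0) = mex{} = 0
g(1) = mex{} = 0
g(2) = mex{} = 0
g(3) = mex{} = 0
g(4) = mex{} = 0
g(5) = mex{0} = 1
g(6) = mex{0} = 1
g(7) = mex{0} = 1
g(8) = mex{0} = 1
So g(8) = 1.
For row C, compute g(0), g(1), … with moves {2, 3, 4, 6}:
k:     0  1  2  3  4  5  6  7  8  9 10 11
g(k):  0  0  1  1  2  2  3  3  0  0  1  1
So g(11) = 1.
For row D, compute g(0), g(1), … with moves {1, 3, 5}:
g(0) = mex{} = 0
g(1) = mex{0} = 1
g(2) = mex{1} = 0
g(3) = mex{0} = 1
g(4) = mex{1} = 0
g(5) = mex{0} = 1
g(6) = mex{1} = 0
So g(6) = 0.
The value of a disjunctive sum is the nim-sum of the parts.
Combined value = 5 ⊕ 1 ⊕ 1 ⊕ 0 = 5.

5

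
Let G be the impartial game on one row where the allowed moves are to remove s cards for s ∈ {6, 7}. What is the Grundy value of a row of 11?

1

Compute g(0), g(1), … for moves {6, 7}:
k:     0  1  2  3  4  5  6  7  8  9 10 11
g(k):  0  0  0  0  0  0  1  1  1  1  1  1
So g(11) = 1.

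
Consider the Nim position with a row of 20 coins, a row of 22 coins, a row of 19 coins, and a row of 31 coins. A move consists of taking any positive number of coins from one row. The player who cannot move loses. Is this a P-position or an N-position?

N-position

Compute the nim-sum pairwise:
20 ^ 22 = 2
2 ^ 19 = 17
17 ^ 31 = 14
The nim-sum is 14 ≠ 0, so this is an N-position: the player to move can win.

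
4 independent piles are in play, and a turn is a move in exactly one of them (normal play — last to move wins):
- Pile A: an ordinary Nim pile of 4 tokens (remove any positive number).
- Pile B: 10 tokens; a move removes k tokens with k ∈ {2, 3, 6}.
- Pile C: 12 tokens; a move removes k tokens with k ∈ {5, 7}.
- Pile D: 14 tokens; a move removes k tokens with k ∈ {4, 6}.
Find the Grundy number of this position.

Pile A is a plain Nim pile of size 4, so its Grundy value is 4.
Grundy values for pile B (subtraction set {2, 3, 6}):
k:     0  1  2  3  4  5  6  7  8  9 10
g(k):  0  0  1  1  2  0  3  1  2  0  0
So g(10) = 0.
For pile C, compute g(0), g(1), … with moves {5, 7}:
g(0) = mex{} = 0
g(1) = mex{} = 0
g(2) = mex{} = 0
g(3) = mex{} = 0
g(4) = mex{} = 0
g(5) = mex{0} = 1
g(6) = mex{0} = 1
g(7) = mex{0} = 1
g(8) = mex{0} = 1
g(9) = mex{0} = 1
g(10) = mex{0,1} = 2
g(11) = mex{0,1} = 2
g(12) = mex{1} = 0
So g(12) = 0.
Grundy values for pile D (subtraction set {4, 6}):
k:     0  1  2  3  4  5  6  7  8  9 10 11 12 13 14
g(k):  0  0  0  0  1  1  1  1  2  2  0  0  0  0  1
So g(14) = 1.
The value of a disjunctive sum is the nim-sum of the parts.
Combined value = 4 ⊕ 0 ⊕ 0 ⊕ 1 = 5.

5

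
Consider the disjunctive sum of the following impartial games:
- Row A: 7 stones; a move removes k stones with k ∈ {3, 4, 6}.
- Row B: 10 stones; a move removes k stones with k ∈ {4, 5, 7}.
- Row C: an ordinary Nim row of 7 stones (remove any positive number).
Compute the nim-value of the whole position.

7

Grundy values for row A (subtraction set {3, 4, 6}):
g(0) = mex{} = 0
g(1) = mex{} = 0
g(2) = mex{} = 0
g(3) = mex{0} = 1
g(4) = mex{0} = 1
g(5) = mex{0} = 1
g(6) = mex{0,1} = 2
g(7) = mex{0,1} = 2
So g(7) = 2.
For row B, compute g(0), g(1), … with moves {4, 5, 7}:
g(0) = mex{} = 0
g(1) = mex{} = 0
g(2) = mex{} = 0
g(3) = mex{} = 0
g(4) = mex{0} = 1
g(5) = mex{0} = 1
g(6) = mex{0} = 1
g(7) = mex{0} = 1
g(8) = mex{0,1} = 2
g(9) = mex{0,1} = 2
g(10) = mex{0,1} = 2
So g(10) = 2.
Row C is a plain Nim row of size 7, so its Grundy value is 7.
By the Sprague-Grundy theorem, the Grundy value of a sum of independent games is the XOR of the component values.
Combined value = 2 XOR 2 XOR 7 = 7.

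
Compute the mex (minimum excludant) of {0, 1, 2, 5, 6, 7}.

3

The values 0, 1, 2 are all present; 3 is the first non-negative integer missing from the set.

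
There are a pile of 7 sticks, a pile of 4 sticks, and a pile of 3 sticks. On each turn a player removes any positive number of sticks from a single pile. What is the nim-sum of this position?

Bitwise XOR of the heap sizes:
  111  (7)
  100  (4)
  011  (3)
  ---
  000  (0)

0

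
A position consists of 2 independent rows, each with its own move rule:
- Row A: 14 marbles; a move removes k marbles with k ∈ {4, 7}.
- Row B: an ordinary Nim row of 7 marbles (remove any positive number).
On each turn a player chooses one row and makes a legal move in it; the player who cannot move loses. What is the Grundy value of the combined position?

7

Build the Grundy sequence for row A with g(k) = mex{g(k−s) : s ∈ {4, 7}, s ≤ k}:
g(0) = mex{} = 0
g(1) = mex{} = 0
g(2) = mex{} = 0
g(3) = mex{} = 0
g(4) = mex{0} = 1
g(5) = mex{0} = 1
g(6) = mex{0} = 1
g(7) = mex{0} = 1
g(8) = mex{0,1} = 2
g(9) = mex{0,1} = 2
g(10) = mex{0,1} = 2
g(11) = mex{1} = 0
g(12) = mex{1,2} = 0
g(13) = mex{1,2} = 0
g(14) = mex{1,2} = 0
So g(14) = 0.
Row B is a plain Nim row of size 7, so its Grundy value is 7.
By the Sprague-Grundy theorem, the Grundy value of a sum of independent games is the XOR of the component values.
Combined value = 0 XOR 7 = 7.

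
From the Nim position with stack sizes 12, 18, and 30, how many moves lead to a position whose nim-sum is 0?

0

Compute the nim-sum pairwise:
12 ^ 18 = 30
30 ^ 30 = 0
The nim-sum is already 0, so every move leaves a nonzero nim-sum — there are no winning moves.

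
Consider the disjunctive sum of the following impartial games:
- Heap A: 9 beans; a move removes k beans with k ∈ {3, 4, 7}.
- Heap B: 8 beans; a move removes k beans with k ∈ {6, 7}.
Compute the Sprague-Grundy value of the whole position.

Grundy values for heap A (subtraction set {3, 4, 7}):
k:     0  1  2  3  4  5  6  7  8  9
g(k):  0  0  0  1  1  1  2  2  2  3
So g(9) = 3.
Build the Grundy sequence for heap B with g(k) = mex{g(k−s) : s ∈ {6, 7}, s ≤ k}:
k:     0  1  2  3  4  5  6  7  8
g(k):  0  0  0  0  0  0  1  1  1
So g(8) = 1.
By the Sprague-Grundy theorem, the Grundy value of a sum of independent games is the XOR of the component values.
Combined value = 3 XOR 1 = 2.

2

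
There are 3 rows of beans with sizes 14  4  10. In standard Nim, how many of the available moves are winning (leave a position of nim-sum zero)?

0

Compute the nim-sum pairwise:
14 XOR 4 = 10
10 XOR 10 = 0
The nim-sum is already 0, so every move leaves a nonzero nim-sum — there are no winning moves.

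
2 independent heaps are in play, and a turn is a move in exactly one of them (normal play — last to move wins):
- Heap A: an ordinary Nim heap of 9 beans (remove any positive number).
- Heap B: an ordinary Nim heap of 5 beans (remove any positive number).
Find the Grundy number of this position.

12

Heap A is a plain Nim heap of size 9, so its Grundy value is 9.
Heap B is a plain Nim heap of size 5, so its Grundy value is 5.
By the Sprague-Grundy theorem, the Grundy value of a sum of independent games is the XOR of the component values.
Combined value = 9 ⊕ 5 = 12.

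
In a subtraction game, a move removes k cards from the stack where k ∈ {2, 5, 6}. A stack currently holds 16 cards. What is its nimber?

2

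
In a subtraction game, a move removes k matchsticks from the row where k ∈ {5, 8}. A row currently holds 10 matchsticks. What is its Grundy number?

2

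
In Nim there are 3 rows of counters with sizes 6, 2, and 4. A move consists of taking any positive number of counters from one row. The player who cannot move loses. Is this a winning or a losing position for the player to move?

Nim-sum: 6 XOR 2 XOR 4 = 0.
The nim-sum is 0, so this is a P-position: the player to move is in a losing position under optimal play.

Losing position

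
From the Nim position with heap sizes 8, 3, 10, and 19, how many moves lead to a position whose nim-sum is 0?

Compute the nim-sum pairwise:
8 ^ 3 = 11
11 ^ 10 = 1
1 ^ 19 = 18
The overall nim-sum is X = 18. A heap of size p has a winning move iff p XOR X < p (reduce it to p XOR X).
  8: 8 XOR 18 = 26 ≥ 8 — no move.
  3: 3 XOR 18 = 17 ≥ 3 — no move.
  10: 10 XOR 18 = 24 ≥ 10 — no move.
  19: 19 XOR 18 = 1 < 19 — winning move (to 1).
That gives 1 winning move.

1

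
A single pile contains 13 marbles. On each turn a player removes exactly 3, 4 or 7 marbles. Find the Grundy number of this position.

Compute g(0), g(1), … for moves {3, 4, 7}:
g(0) = mex{} = 0
g(1) = mex{} = 0
g(2) = mex{} = 0
g(3) = mex{0} = 1
g(4) = mex{0} = 1
g(5) = mex{0} = 1
g(6) = mex{0,1} = 2
g(7) = mex{0,1} = 2
g(8) = mex{0,1} = 2
g(9) = mex{0,1,2} = 3
g(10) = mex{1,2} = 0
g(11) = mex{1,2} = 0
g(12) = mex{1,2,3} = 0
g(13) = mex{0,2,3} = 1
So g(13) = 1.

1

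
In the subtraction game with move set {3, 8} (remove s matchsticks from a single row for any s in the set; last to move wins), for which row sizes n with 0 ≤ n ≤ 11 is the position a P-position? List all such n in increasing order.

0, 1, 2, 6, 7, 11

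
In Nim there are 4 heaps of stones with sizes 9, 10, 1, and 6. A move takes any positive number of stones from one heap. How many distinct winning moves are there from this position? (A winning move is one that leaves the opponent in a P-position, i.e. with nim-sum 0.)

Write each in binary and XOR column by column:
  1001  (9)
  1010  (10)
  0001  (1)
  0110  (6)
  ----
  0100  (4)
The overall nim-sum is X = 4. A heap of size p has a winning move iff p XOR X < p (reduce it to p XOR X).
  9: 9 XOR 4 = 13 ≥ 9 — no move.
  10: 10 XOR 4 = 14 ≥ 10 — no move.
  1: 1 XOR 4 = 5 ≥ 1 — no move.
  6: 6 XOR 4 = 2 < 6 — winning move (to 2).
That gives 1 winning move.

1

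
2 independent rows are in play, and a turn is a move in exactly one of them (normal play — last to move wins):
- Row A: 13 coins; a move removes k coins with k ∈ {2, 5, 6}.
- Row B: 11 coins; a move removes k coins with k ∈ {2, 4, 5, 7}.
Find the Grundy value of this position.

0

Grundy values for row A (subtraction set {2, 5, 6}):
k:     0  1  2  3  4  5  6  7  8  9 10 11 12 13
g(k):  0  0  1  1  0  2  1  3  0  2  1  0  0  1
So g(13) = 1.
Grundy values for row B (subtraction set {2, 4, 5, 7}):
k:     0  1  2  3  4  5  6  7  8  9 10 11
g(k):  0  0  1  1  2  2  3  3  4  0  0  1
So g(11) = 1.
The value of a disjunctive sum is the nim-sum of the parts.
Combined value = 1 XOR 1 = 0.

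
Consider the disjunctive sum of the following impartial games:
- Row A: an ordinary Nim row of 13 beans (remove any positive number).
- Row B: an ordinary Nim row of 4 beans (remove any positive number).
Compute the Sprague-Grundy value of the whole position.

Row A is a plain Nim row of size 13, so its Grundy value is 13.
Row B is a plain Nim row of size 4, so its Grundy value is 4.
By the Sprague-Grundy theorem, the Grundy value of a sum of independent games is the XOR of the component values.
Combined value = 13 XOR 4 = 9.

9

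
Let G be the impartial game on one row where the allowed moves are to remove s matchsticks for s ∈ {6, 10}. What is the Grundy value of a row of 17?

Compute g(0), g(1), … for moves {6, 10}:
k:     0  1  2  3  4  5  6  7  8  9 10 11 12 13 14 15 16 17
g(k):  0  0  0  0  0  0  1  1  1  1  1  1  2  2  2  2  0  0
So g(17) = 0.

0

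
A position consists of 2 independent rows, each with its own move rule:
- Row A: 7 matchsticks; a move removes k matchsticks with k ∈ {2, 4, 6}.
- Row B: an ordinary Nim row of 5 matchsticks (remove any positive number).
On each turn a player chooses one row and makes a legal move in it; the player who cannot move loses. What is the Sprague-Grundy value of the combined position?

6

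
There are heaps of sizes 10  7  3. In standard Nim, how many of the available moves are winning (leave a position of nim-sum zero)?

Write each in binary and XOR column by column:
  1010  (10)
  0111  (7)
  0011  (3)
  ----
  1110  (14)
The overall nim-sum is X = 14. A heap of size p has a winning move iff p XOR X < p (reduce it to p XOR X).
  10: 10 XOR 14 = 4 < 10 — winning move (to 4).
  7: 7 XOR 14 = 9 ≥ 7 — no move.
  3: 3 XOR 14 = 13 ≥ 3 — no move.
That gives 1 winning move.

1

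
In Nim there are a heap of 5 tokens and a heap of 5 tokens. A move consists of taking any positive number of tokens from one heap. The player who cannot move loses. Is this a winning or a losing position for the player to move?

Losing position

Bitwise XOR of the heap sizes:
  101  (5)
  101  (5)
  ---
  000  (0)
The nim-sum is 0, so this is a P-position: the player to move is in a losing position under optimal play.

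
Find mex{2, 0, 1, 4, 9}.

3

The values 0, 1, 2 are all present; 3 is the first non-negative integer missing from the set.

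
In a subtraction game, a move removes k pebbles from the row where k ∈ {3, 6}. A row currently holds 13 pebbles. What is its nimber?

Build the Grundy sequence with g(k) = mex{g(k−s) : s ∈ {3, 6}, s ≤ k}:
g(0) = mex{} = 0
g(1) = mex{} = 0
g(2) = mex{} = 0
g(3) = mex{0} = 1
g(4) = mex{0} = 1
g(5) = mex{0} = 1
g(6) = mex{0,1} = 2
g(7) = mex{0,1} = 2
g(8) = mex{0,1} = 2
g(9) = mex{1,2} = 0
g(10) = mex{1,2} = 0
g(11) = mex{1,2} = 0
g(12) = mex{0,2} = 1
g(13) = mex{0,2} = 1
So g(13) = 1.

1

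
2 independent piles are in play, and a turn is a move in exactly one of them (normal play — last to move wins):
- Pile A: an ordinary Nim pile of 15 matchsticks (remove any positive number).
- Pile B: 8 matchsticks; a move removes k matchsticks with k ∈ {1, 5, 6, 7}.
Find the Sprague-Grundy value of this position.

13

Pile A is a plain Nim pile of size 15, so its Grundy value is 15.
Grundy values for pile B (subtraction set {1, 5, 6, 7}):
k:     0  1  2  3  4  5  6  7  8
g(k):  0  1  0  1  0  1  2  3  2
So g(8) = 2.
By the Sprague-Grundy theorem, the Grundy value of a sum of independent games is the XOR of the component values.
Combined value = 15 XOR 2 = 13.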